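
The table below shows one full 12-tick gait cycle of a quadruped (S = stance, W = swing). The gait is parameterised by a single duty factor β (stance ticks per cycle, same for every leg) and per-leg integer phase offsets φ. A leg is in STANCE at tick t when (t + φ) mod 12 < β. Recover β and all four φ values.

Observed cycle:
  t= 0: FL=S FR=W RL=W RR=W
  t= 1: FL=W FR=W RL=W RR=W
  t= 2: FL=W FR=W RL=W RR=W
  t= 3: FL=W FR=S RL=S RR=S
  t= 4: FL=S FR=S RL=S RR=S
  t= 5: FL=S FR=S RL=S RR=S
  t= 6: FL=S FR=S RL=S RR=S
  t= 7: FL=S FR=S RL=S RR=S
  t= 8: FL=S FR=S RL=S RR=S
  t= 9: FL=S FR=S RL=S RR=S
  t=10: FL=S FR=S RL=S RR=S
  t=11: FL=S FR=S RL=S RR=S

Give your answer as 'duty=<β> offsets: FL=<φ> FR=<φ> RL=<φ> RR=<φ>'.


duty β = stance ticks per leg = 9
FL: stance ticks = 9; W→S at t=4 → φ=8
FR: stance ticks = 9; W→S at t=3 → φ=9
RL: stance ticks = 9; W→S at t=3 → φ=9
RR: stance ticks = 9; W→S at t=3 → φ=9

duty=9 offsets: FL=8 FR=9 RL=9 RR=9


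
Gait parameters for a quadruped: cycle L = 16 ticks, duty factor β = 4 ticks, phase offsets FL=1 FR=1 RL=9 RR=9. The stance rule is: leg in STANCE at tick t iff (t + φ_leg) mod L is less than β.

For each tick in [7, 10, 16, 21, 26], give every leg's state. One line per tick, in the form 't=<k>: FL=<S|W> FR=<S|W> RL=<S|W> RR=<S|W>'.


t=7: phase=(8,8,0,0) vs β=4 → FL=W FR=W RL=S RR=S
t=10: phase=(11,11,3,3) vs β=4 → FL=W FR=W RL=S RR=S
t=16: phase=(1,1,9,9) vs β=4 → FL=S FR=S RL=W RR=W
t=21: phase=(6,6,14,14) vs β=4 → FL=W FR=W RL=W RR=W
t=26: phase=(11,11,3,3) vs β=4 → FL=W FR=W RL=S RR=S

t=7: FL=W FR=W RL=S RR=S
t=10: FL=W FR=W RL=S RR=S
t=16: FL=S FR=S RL=W RR=W
t=21: FL=W FR=W RL=W RR=W
t=26: FL=W FR=W RL=S RR=S


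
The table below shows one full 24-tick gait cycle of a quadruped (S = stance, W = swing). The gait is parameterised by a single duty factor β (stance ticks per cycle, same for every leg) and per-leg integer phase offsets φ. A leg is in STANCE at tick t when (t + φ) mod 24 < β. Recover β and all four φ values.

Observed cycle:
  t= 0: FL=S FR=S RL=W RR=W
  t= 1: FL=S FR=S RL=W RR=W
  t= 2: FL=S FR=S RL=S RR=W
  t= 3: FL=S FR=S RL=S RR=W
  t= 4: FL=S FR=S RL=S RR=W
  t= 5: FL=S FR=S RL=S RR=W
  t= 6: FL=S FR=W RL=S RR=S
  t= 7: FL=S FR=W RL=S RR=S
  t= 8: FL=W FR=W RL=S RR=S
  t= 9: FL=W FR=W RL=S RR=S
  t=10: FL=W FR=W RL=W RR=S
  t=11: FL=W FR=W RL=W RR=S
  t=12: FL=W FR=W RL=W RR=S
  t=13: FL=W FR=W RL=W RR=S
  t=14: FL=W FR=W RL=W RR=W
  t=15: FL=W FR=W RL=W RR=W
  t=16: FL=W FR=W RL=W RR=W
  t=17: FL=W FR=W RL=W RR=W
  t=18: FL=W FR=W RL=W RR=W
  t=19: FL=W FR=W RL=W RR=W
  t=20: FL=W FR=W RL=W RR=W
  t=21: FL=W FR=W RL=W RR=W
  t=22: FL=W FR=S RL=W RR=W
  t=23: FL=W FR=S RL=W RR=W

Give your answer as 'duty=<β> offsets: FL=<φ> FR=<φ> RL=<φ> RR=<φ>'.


duty β = stance ticks per leg = 8
FL: stance ticks = 8; W→S at t=0 → φ=0
FR: stance ticks = 8; W→S at t=22 → φ=2
RL: stance ticks = 8; W→S at t=2 → φ=22
RR: stance ticks = 8; W→S at t=6 → φ=18

duty=8 offsets: FL=0 FR=2 RL=22 RR=18


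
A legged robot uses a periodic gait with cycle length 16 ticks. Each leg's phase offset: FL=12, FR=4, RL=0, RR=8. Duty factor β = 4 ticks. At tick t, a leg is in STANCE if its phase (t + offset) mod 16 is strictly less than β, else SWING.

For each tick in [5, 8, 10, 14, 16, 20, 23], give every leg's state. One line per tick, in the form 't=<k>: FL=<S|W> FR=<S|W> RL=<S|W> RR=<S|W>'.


t=5: phase=(1,9,5,13) vs β=4 → FL=S FR=W RL=W RR=W
t=8: phase=(4,12,8,0) vs β=4 → FL=W FR=W RL=W RR=S
t=10: phase=(6,14,10,2) vs β=4 → FL=W FR=W RL=W RR=S
t=14: phase=(10,2,14,6) vs β=4 → FL=W FR=S RL=W RR=W
t=16: phase=(12,4,0,8) vs β=4 → FL=W FR=W RL=S RR=W
t=20: phase=(0,8,4,12) vs β=4 → FL=S FR=W RL=W RR=W
t=23: phase=(3,11,7,15) vs β=4 → FL=S FR=W RL=W RR=W

t=5: FL=S FR=W RL=W RR=W
t=8: FL=W FR=W RL=W RR=S
t=10: FL=W FR=W RL=W RR=S
t=14: FL=W FR=S RL=W RR=W
t=16: FL=W FR=W RL=S RR=W
t=20: FL=S FR=W RL=W RR=W
t=23: FL=S FR=W RL=W RR=W


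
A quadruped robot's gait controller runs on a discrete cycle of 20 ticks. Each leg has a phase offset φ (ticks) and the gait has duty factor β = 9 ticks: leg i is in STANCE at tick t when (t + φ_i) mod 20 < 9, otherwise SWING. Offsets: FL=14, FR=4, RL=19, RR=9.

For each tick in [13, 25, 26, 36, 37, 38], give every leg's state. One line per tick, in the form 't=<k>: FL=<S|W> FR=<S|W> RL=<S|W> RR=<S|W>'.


t=13: FL=S FR=W RL=W RR=S
t=25: FL=W FR=W RL=S RR=W
t=26: FL=S FR=W RL=S RR=W
t=36: FL=W FR=S RL=W RR=S
t=37: FL=W FR=S RL=W RR=S
t=38: FL=W FR=S RL=W RR=S

t=13: phase=(7,17,12,2) vs β=9 → FL=S FR=W RL=W RR=S
t=25: phase=(19,9,4,14) vs β=9 → FL=W FR=W RL=S RR=W
t=26: phase=(0,10,5,15) vs β=9 → FL=S FR=W RL=S RR=W
t=36: phase=(10,0,15,5) vs β=9 → FL=W FR=S RL=W RR=S
t=37: phase=(11,1,16,6) vs β=9 → FL=W FR=S RL=W RR=S
t=38: phase=(12,2,17,7) vs β=9 → FL=W FR=S RL=W RR=S


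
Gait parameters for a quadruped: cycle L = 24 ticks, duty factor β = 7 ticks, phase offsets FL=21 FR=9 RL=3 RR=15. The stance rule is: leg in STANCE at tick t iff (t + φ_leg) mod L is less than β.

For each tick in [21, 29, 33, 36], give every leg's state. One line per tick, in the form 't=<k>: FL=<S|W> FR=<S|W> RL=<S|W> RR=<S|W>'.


t=21: FL=W FR=S RL=S RR=W
t=29: FL=S FR=W RL=W RR=W
t=33: FL=S FR=W RL=W RR=S
t=36: FL=W FR=W RL=W RR=S

t=21: phase=(18,6,0,12) vs β=7 → FL=W FR=S RL=S RR=W
t=29: phase=(2,14,8,20) vs β=7 → FL=S FR=W RL=W RR=W
t=33: phase=(6,18,12,0) vs β=7 → FL=S FR=W RL=W RR=S
t=36: phase=(9,21,15,3) vs β=7 → FL=W FR=W RL=W RR=S


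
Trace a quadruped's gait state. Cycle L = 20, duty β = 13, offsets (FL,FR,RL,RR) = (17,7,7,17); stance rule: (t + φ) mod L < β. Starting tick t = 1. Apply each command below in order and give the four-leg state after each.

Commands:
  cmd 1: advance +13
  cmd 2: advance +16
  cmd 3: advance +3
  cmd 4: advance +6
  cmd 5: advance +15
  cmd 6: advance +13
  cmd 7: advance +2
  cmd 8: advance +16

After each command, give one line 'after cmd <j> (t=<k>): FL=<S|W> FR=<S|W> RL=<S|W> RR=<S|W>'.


start t=1: FL=W FR=S RL=S RR=W
cmd 1: advance +13 → t=14, phase=(11,1,1,11) → FL=S FR=S RL=S RR=S
cmd 2: advance +16 → t=30, phase=(7,17,17,7) → FL=S FR=W RL=W RR=S
cmd 3: advance +3 → t=33, phase=(10,0,0,10) → FL=S FR=S RL=S RR=S
cmd 4: advance +6 → t=39, phase=(16,6,6,16) → FL=W FR=S RL=S RR=W
cmd 5: advance +15 → t=54, phase=(11,1,1,11) → FL=S FR=S RL=S RR=S
cmd 6: advance +13 → t=67, phase=(4,14,14,4) → FL=S FR=W RL=W RR=S
cmd 7: advance +2 → t=69, phase=(6,16,16,6) → FL=S FR=W RL=W RR=S
cmd 8: advance +16 → t=85, phase=(2,12,12,2) → FL=S FR=S RL=S RR=S

after cmd 1 (t=14): FL=S FR=S RL=S RR=S
after cmd 2 (t=30): FL=S FR=W RL=W RR=S
after cmd 3 (t=33): FL=S FR=S RL=S RR=S
after cmd 4 (t=39): FL=W FR=S RL=S RR=W
after cmd 5 (t=54): FL=S FR=S RL=S RR=S
after cmd 6 (t=67): FL=S FR=W RL=W RR=S
after cmd 7 (t=69): FL=S FR=W RL=W RR=S
after cmd 8 (t=85): FL=S FR=S RL=S RR=S


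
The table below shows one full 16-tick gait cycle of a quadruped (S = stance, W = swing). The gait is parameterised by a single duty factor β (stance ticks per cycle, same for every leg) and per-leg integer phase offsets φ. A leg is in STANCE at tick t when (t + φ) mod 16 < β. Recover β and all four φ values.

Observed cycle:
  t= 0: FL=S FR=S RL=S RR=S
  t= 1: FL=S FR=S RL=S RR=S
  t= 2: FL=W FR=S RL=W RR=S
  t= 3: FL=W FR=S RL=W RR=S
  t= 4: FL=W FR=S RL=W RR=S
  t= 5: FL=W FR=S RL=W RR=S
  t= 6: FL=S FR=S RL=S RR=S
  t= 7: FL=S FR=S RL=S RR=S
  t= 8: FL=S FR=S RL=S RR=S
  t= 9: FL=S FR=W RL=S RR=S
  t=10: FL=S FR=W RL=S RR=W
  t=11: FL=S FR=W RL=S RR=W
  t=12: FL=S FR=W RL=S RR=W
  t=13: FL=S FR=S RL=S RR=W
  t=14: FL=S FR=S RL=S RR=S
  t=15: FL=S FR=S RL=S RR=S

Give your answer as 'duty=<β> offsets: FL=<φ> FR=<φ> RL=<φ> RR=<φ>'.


duty=12 offsets: FL=10 FR=3 RL=10 RR=2

duty β = stance ticks per leg = 12
FL: stance ticks = 12; W→S at t=6 → φ=10
FR: stance ticks = 12; W→S at t=13 → φ=3
RL: stance ticks = 12; W→S at t=6 → φ=10
RR: stance ticks = 12; W→S at t=14 → φ=2


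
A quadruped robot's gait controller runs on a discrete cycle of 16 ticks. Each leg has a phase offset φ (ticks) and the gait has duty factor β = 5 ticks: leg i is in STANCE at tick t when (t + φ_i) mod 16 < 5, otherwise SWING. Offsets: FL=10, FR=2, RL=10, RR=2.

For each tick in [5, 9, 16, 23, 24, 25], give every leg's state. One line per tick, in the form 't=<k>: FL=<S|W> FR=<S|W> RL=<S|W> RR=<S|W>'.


t=5: phase=(15,7,15,7) vs β=5 → FL=W FR=W RL=W RR=W
t=9: phase=(3,11,3,11) vs β=5 → FL=S FR=W RL=S RR=W
t=16: phase=(10,2,10,2) vs β=5 → FL=W FR=S RL=W RR=S
t=23: phase=(1,9,1,9) vs β=5 → FL=S FR=W RL=S RR=W
t=24: phase=(2,10,2,10) vs β=5 → FL=S FR=W RL=S RR=W
t=25: phase=(3,11,3,11) vs β=5 → FL=S FR=W RL=S RR=W

t=5: FL=W FR=W RL=W RR=W
t=9: FL=S FR=W RL=S RR=W
t=16: FL=W FR=S RL=W RR=S
t=23: FL=S FR=W RL=S RR=W
t=24: FL=S FR=W RL=S RR=W
t=25: FL=S FR=W RL=S RR=W


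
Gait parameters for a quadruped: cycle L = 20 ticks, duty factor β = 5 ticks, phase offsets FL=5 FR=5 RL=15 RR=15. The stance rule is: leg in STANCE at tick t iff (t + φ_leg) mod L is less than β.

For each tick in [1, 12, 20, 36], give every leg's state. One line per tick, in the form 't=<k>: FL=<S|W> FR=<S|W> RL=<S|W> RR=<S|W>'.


t=1: phase=(6,6,16,16) vs β=5 → FL=W FR=W RL=W RR=W
t=12: phase=(17,17,7,7) vs β=5 → FL=W FR=W RL=W RR=W
t=20: phase=(5,5,15,15) vs β=5 → FL=W FR=W RL=W RR=W
t=36: phase=(1,1,11,11) vs β=5 → FL=S FR=S RL=W RR=W

t=1: FL=W FR=W RL=W RR=W
t=12: FL=W FR=W RL=W RR=W
t=20: FL=W FR=W RL=W RR=W
t=36: FL=S FR=S RL=W RR=W


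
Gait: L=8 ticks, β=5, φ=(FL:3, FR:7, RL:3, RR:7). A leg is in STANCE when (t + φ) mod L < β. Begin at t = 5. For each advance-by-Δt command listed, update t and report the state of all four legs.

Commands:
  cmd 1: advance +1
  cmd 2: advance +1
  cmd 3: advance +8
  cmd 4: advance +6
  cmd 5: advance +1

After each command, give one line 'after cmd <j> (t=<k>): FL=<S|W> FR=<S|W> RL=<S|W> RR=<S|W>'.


after cmd 1 (t=6): FL=S FR=W RL=S RR=W
after cmd 2 (t=7): FL=S FR=W RL=S RR=W
after cmd 3 (t=15): FL=S FR=W RL=S RR=W
after cmd 4 (t=21): FL=S FR=S RL=S RR=S
after cmd 5 (t=22): FL=S FR=W RL=S RR=W

start t=5: FL=S FR=S RL=S RR=S
cmd 1: advance +1 → t=6, phase=(1,5,1,5) → FL=S FR=W RL=S RR=W
cmd 2: advance +1 → t=7, phase=(2,6,2,6) → FL=S FR=W RL=S RR=W
cmd 3: advance +8 → t=15, phase=(2,6,2,6) → FL=S FR=W RL=S RR=W
cmd 4: advance +6 → t=21, phase=(0,4,0,4) → FL=S FR=S RL=S RR=S
cmd 5: advance +1 → t=22, phase=(1,5,1,5) → FL=S FR=W RL=S RR=W


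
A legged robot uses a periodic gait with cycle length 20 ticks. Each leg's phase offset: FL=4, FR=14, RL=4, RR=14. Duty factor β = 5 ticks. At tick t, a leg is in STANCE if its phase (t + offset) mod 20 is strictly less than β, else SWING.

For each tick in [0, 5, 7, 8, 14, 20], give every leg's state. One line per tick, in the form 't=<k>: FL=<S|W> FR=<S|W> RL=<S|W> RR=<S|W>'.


t=0: phase=(4,14,4,14) vs β=5 → FL=S FR=W RL=S RR=W
t=5: phase=(9,19,9,19) vs β=5 → FL=W FR=W RL=W RR=W
t=7: phase=(11,1,11,1) vs β=5 → FL=W FR=S RL=W RR=S
t=8: phase=(12,2,12,2) vs β=5 → FL=W FR=S RL=W RR=S
t=14: phase=(18,8,18,8) vs β=5 → FL=W FR=W RL=W RR=W
t=20: phase=(4,14,4,14) vs β=5 → FL=S FR=W RL=S RR=W

t=0: FL=S FR=W RL=S RR=W
t=5: FL=W FR=W RL=W RR=W
t=7: FL=W FR=S RL=W RR=S
t=8: FL=W FR=S RL=W RR=S
t=14: FL=W FR=W RL=W RR=W
t=20: FL=S FR=W RL=S RR=W


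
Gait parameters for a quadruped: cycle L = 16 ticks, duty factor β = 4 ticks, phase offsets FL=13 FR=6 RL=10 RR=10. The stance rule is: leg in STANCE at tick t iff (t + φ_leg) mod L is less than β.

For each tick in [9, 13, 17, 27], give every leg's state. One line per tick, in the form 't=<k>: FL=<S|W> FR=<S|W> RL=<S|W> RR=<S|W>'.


t=9: phase=(6,15,3,3) vs β=4 → FL=W FR=W RL=S RR=S
t=13: phase=(10,3,7,7) vs β=4 → FL=W FR=S RL=W RR=W
t=17: phase=(14,7,11,11) vs β=4 → FL=W FR=W RL=W RR=W
t=27: phase=(8,1,5,5) vs β=4 → FL=W FR=S RL=W RR=W

t=9: FL=W FR=W RL=S RR=S
t=13: FL=W FR=S RL=W RR=W
t=17: FL=W FR=W RL=W RR=W
t=27: FL=W FR=S RL=W RR=W


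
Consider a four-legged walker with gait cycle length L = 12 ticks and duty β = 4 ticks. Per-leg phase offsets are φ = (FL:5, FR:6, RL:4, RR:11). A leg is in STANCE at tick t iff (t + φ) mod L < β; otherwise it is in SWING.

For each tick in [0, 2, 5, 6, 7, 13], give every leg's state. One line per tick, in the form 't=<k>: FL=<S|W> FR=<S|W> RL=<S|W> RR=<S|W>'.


t=0: phase=(5,6,4,11) vs β=4 → FL=W FR=W RL=W RR=W
t=2: phase=(7,8,6,1) vs β=4 → FL=W FR=W RL=W RR=S
t=5: phase=(10,11,9,4) vs β=4 → FL=W FR=W RL=W RR=W
t=6: phase=(11,0,10,5) vs β=4 → FL=W FR=S RL=W RR=W
t=7: phase=(0,1,11,6) vs β=4 → FL=S FR=S RL=W RR=W
t=13: phase=(6,7,5,0) vs β=4 → FL=W FR=W RL=W RR=S

t=0: FL=W FR=W RL=W RR=W
t=2: FL=W FR=W RL=W RR=S
t=5: FL=W FR=W RL=W RR=W
t=6: FL=W FR=S RL=W RR=W
t=7: FL=S FR=S RL=W RR=W
t=13: FL=W FR=W RL=W RR=S


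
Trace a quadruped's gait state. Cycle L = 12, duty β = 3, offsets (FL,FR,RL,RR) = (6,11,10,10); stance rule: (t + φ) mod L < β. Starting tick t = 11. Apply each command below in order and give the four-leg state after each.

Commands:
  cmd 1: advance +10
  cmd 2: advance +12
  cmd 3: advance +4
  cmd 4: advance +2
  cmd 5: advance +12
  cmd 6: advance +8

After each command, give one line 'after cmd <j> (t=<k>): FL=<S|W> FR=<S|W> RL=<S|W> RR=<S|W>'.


start t=11: FL=W FR=W RL=W RR=W
cmd 1: advance +10 → t=21, phase=(3,8,7,7) → FL=W FR=W RL=W RR=W
cmd 2: advance +12 → t=33, phase=(3,8,7,7) → FL=W FR=W RL=W RR=W
cmd 3: advance +4 → t=37, phase=(7,0,11,11) → FL=W FR=S RL=W RR=W
cmd 4: advance +2 → t=39, phase=(9,2,1,1) → FL=W FR=S RL=S RR=S
cmd 5: advance +12 → t=51, phase=(9,2,1,1) → FL=W FR=S RL=S RR=S
cmd 6: advance +8 → t=59, phase=(5,10,9,9) → FL=W FR=W RL=W RR=W

after cmd 1 (t=21): FL=W FR=W RL=W RR=W
after cmd 2 (t=33): FL=W FR=W RL=W RR=W
after cmd 3 (t=37): FL=W FR=S RL=W RR=W
after cmd 4 (t=39): FL=W FR=S RL=S RR=S
after cmd 5 (t=51): FL=W FR=S RL=S RR=S
after cmd 6 (t=59): FL=W FR=W RL=W RR=W


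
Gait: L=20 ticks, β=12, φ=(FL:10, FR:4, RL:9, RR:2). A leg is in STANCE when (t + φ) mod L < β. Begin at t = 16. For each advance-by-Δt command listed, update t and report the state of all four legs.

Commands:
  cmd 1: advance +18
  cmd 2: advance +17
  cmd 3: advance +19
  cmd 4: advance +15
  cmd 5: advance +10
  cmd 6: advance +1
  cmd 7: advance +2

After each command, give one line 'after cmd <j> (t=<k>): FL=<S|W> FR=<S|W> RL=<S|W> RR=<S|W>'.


start t=16: FL=S FR=S RL=S RR=W
cmd 1: advance +18 → t=34, phase=(4,18,3,16) → FL=S FR=W RL=S RR=W
cmd 2: advance +17 → t=51, phase=(1,15,0,13) → FL=S FR=W RL=S RR=W
cmd 3: advance +19 → t=70, phase=(0,14,19,12) → FL=S FR=W RL=W RR=W
cmd 4: advance +15 → t=85, phase=(15,9,14,7) → FL=W FR=S RL=W RR=S
cmd 5: advance +10 → t=95, phase=(5,19,4,17) → FL=S FR=W RL=S RR=W
cmd 6: advance +1 → t=96, phase=(6,0,5,18) → FL=S FR=S RL=S RR=W
cmd 7: advance +2 → t=98, phase=(8,2,7,0) → FL=S FR=S RL=S RR=S

after cmd 1 (t=34): FL=S FR=W RL=S RR=W
after cmd 2 (t=51): FL=S FR=W RL=S RR=W
after cmd 3 (t=70): FL=S FR=W RL=W RR=W
after cmd 4 (t=85): FL=W FR=S RL=W RR=S
after cmd 5 (t=95): FL=S FR=W RL=S RR=W
after cmd 6 (t=96): FL=S FR=S RL=S RR=W
after cmd 7 (t=98): FL=S FR=S RL=S RR=S


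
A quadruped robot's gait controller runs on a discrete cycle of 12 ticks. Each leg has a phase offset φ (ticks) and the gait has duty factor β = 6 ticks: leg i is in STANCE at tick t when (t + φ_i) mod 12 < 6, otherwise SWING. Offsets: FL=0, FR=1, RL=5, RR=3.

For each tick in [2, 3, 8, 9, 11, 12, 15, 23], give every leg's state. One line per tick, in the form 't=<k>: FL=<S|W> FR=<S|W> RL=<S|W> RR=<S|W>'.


t=2: FL=S FR=S RL=W RR=S
t=3: FL=S FR=S RL=W RR=W
t=8: FL=W FR=W RL=S RR=W
t=9: FL=W FR=W RL=S RR=S
t=11: FL=W FR=S RL=S RR=S
t=12: FL=S FR=S RL=S RR=S
t=15: FL=S FR=S RL=W RR=W
t=23: FL=W FR=S RL=S RR=S

t=2: phase=(2,3,7,5) vs β=6 → FL=S FR=S RL=W RR=S
t=3: phase=(3,4,8,6) vs β=6 → FL=S FR=S RL=W RR=W
t=8: phase=(8,9,1,11) vs β=6 → FL=W FR=W RL=S RR=W
t=9: phase=(9,10,2,0) vs β=6 → FL=W FR=W RL=S RR=S
t=11: phase=(11,0,4,2) vs β=6 → FL=W FR=S RL=S RR=S
t=12: phase=(0,1,5,3) vs β=6 → FL=S FR=S RL=S RR=S
t=15: phase=(3,4,8,6) vs β=6 → FL=S FR=S RL=W RR=W
t=23: phase=(11,0,4,2) vs β=6 → FL=W FR=S RL=S RR=S


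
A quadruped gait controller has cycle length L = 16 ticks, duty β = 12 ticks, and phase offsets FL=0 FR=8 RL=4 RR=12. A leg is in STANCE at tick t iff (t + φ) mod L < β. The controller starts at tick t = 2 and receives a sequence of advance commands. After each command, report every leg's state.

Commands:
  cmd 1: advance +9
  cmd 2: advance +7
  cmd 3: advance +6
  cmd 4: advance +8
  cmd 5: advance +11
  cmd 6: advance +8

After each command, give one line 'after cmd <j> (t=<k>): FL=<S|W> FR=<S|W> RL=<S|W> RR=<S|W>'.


start t=2: FL=S FR=S RL=S RR=W
cmd 1: advance +9 → t=11, phase=(11,3,15,7) → FL=S FR=S RL=W RR=S
cmd 2: advance +7 → t=18, phase=(2,10,6,14) → FL=S FR=S RL=S RR=W
cmd 3: advance +6 → t=24, phase=(8,0,12,4) → FL=S FR=S RL=W RR=S
cmd 4: advance +8 → t=32, phase=(0,8,4,12) → FL=S FR=S RL=S RR=W
cmd 5: advance +11 → t=43, phase=(11,3,15,7) → FL=S FR=S RL=W RR=S
cmd 6: advance +8 → t=51, phase=(3,11,7,15) → FL=S FR=S RL=S RR=W

after cmd 1 (t=11): FL=S FR=S RL=W RR=S
after cmd 2 (t=18): FL=S FR=S RL=S RR=W
after cmd 3 (t=24): FL=S FR=S RL=W RR=S
after cmd 4 (t=32): FL=S FR=S RL=S RR=W
after cmd 5 (t=43): FL=S FR=S RL=W RR=S
after cmd 6 (t=51): FL=S FR=S RL=S RR=W


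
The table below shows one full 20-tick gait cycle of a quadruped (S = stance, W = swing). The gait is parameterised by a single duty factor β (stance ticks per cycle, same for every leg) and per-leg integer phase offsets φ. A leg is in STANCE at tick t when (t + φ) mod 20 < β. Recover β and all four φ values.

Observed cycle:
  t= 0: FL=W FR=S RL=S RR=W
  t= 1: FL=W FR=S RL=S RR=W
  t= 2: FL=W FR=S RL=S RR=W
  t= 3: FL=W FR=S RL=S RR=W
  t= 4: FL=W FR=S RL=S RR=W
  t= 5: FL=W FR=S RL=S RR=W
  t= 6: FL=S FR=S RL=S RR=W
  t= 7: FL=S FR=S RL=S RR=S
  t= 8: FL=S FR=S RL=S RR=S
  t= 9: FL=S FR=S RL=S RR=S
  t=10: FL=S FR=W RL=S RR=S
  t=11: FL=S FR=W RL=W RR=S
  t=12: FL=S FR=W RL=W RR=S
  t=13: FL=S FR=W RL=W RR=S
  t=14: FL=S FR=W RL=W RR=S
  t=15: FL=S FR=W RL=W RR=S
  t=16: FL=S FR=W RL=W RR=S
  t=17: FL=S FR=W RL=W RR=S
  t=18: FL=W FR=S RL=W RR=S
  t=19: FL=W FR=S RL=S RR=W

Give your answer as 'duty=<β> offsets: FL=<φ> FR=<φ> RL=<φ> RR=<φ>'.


duty β = stance ticks per leg = 12
FL: stance ticks = 12; W→S at t=6 → φ=14
FR: stance ticks = 12; W→S at t=18 → φ=2
RL: stance ticks = 12; W→S at t=19 → φ=1
RR: stance ticks = 12; W→S at t=7 → φ=13

duty=12 offsets: FL=14 FR=2 RL=1 RR=13


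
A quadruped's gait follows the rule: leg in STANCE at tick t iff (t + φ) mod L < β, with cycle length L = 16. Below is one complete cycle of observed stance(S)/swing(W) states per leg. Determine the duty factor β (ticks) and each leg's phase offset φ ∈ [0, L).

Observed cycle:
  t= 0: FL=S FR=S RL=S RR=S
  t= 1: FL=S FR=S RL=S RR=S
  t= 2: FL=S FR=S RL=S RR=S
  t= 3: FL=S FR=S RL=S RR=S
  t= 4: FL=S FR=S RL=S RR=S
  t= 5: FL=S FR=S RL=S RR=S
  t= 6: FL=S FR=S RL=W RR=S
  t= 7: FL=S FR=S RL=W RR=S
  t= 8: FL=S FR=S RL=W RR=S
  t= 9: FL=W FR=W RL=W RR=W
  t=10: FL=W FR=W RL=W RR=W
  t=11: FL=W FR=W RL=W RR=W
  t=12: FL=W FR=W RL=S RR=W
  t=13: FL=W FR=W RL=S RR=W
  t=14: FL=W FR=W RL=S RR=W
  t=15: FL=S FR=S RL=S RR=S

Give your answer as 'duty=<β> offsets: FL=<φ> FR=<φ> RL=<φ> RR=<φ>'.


duty β = stance ticks per leg = 10
FL: stance ticks = 10; W→S at t=15 → φ=1
FR: stance ticks = 10; W→S at t=15 → φ=1
RL: stance ticks = 10; W→S at t=12 → φ=4
RR: stance ticks = 10; W→S at t=15 → φ=1

duty=10 offsets: FL=1 FR=1 RL=4 RR=1


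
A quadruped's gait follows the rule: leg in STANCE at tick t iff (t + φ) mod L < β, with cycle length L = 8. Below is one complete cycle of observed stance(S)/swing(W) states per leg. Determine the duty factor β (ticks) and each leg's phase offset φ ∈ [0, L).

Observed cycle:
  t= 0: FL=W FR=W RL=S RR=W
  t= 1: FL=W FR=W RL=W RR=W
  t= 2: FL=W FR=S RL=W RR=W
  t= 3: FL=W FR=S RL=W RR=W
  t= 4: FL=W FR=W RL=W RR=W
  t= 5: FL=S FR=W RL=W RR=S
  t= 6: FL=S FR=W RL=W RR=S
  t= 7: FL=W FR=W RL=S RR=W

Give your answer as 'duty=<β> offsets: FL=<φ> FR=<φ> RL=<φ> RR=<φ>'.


duty=2 offsets: FL=3 FR=6 RL=1 RR=3

duty β = stance ticks per leg = 2
FL: stance ticks = 2; W→S at t=5 → φ=3
FR: stance ticks = 2; W→S at t=2 → φ=6
RL: stance ticks = 2; W→S at t=7 → φ=1
RR: stance ticks = 2; W→S at t=5 → φ=3


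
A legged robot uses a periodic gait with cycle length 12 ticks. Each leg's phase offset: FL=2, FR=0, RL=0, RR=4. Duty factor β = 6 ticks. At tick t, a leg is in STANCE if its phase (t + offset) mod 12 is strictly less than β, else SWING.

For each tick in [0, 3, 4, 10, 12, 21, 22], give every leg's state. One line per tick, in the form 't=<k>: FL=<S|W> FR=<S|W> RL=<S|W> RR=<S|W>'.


t=0: phase=(2,0,0,4) vs β=6 → FL=S FR=S RL=S RR=S
t=3: phase=(5,3,3,7) vs β=6 → FL=S FR=S RL=S RR=W
t=4: phase=(6,4,4,8) vs β=6 → FL=W FR=S RL=S RR=W
t=10: phase=(0,10,10,2) vs β=6 → FL=S FR=W RL=W RR=S
t=12: phase=(2,0,0,4) vs β=6 → FL=S FR=S RL=S RR=S
t=21: phase=(11,9,9,1) vs β=6 → FL=W FR=W RL=W RR=S
t=22: phase=(0,10,10,2) vs β=6 → FL=S FR=W RL=W RR=S

t=0: FL=S FR=S RL=S RR=S
t=3: FL=S FR=S RL=S RR=W
t=4: FL=W FR=S RL=S RR=W
t=10: FL=S FR=W RL=W RR=S
t=12: FL=S FR=S RL=S RR=S
t=21: FL=W FR=W RL=W RR=S
t=22: FL=S FR=W RL=W RR=S


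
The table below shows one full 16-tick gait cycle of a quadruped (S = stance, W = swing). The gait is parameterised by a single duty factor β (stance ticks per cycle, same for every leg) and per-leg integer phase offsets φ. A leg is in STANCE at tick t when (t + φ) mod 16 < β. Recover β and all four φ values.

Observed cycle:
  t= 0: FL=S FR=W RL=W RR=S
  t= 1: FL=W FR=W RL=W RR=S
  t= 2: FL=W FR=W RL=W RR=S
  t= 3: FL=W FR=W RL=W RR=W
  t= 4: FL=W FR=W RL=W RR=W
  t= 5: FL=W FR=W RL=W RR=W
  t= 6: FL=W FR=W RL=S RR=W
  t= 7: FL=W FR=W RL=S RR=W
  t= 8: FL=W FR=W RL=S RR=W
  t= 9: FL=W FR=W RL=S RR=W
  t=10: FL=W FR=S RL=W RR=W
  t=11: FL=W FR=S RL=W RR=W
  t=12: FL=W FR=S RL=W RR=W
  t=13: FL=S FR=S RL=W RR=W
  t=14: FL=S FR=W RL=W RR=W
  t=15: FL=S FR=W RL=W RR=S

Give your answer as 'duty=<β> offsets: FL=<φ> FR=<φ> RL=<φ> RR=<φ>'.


duty β = stance ticks per leg = 4
FL: stance ticks = 4; W→S at t=13 → φ=3
FR: stance ticks = 4; W→S at t=10 → φ=6
RL: stance ticks = 4; W→S at t=6 → φ=10
RR: stance ticks = 4; W→S at t=15 → φ=1

duty=4 offsets: FL=3 FR=6 RL=10 RR=1


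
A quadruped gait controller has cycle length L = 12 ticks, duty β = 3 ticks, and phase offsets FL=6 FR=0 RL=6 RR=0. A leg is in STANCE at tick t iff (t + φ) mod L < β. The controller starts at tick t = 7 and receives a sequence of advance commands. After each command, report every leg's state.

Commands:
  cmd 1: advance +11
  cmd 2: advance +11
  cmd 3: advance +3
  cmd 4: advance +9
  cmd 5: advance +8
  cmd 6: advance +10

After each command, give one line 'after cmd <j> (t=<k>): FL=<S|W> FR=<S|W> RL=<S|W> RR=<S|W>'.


after cmd 1 (t=18): FL=S FR=W RL=S RR=W
after cmd 2 (t=29): FL=W FR=W RL=W RR=W
after cmd 3 (t=32): FL=S FR=W RL=S RR=W
after cmd 4 (t=41): FL=W FR=W RL=W RR=W
after cmd 5 (t=49): FL=W FR=S RL=W RR=S
after cmd 6 (t=59): FL=W FR=W RL=W RR=W

start t=7: FL=S FR=W RL=S RR=W
cmd 1: advance +11 → t=18, phase=(0,6,0,6) → FL=S FR=W RL=S RR=W
cmd 2: advance +11 → t=29, phase=(11,5,11,5) → FL=W FR=W RL=W RR=W
cmd 3: advance +3 → t=32, phase=(2,8,2,8) → FL=S FR=W RL=S RR=W
cmd 4: advance +9 → t=41, phase=(11,5,11,5) → FL=W FR=W RL=W RR=W
cmd 5: advance +8 → t=49, phase=(7,1,7,1) → FL=W FR=S RL=W RR=S
cmd 6: advance +10 → t=59, phase=(5,11,5,11) → FL=W FR=W RL=W RR=W


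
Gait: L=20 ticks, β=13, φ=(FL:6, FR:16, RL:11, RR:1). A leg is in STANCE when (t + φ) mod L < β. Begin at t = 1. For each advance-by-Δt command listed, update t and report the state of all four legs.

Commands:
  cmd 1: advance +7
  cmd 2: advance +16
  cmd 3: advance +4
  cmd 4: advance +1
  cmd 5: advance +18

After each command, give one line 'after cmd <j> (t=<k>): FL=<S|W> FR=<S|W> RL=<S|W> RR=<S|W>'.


start t=1: FL=S FR=W RL=S RR=S
cmd 1: advance +7 → t=8, phase=(14,4,19,9) → FL=W FR=S RL=W RR=S
cmd 2: advance +16 → t=24, phase=(10,0,15,5) → FL=S FR=S RL=W RR=S
cmd 3: advance +4 → t=28, phase=(14,4,19,9) → FL=W FR=S RL=W RR=S
cmd 4: advance +1 → t=29, phase=(15,5,0,10) → FL=W FR=S RL=S RR=S
cmd 5: advance +18 → t=47, phase=(13,3,18,8) → FL=W FR=S RL=W RR=S

after cmd 1 (t=8): FL=W FR=S RL=W RR=S
after cmd 2 (t=24): FL=S FR=S RL=W RR=S
after cmd 3 (t=28): FL=W FR=S RL=W RR=S
after cmd 4 (t=29): FL=W FR=S RL=S RR=S
after cmd 5 (t=47): FL=W FR=S RL=W RR=S


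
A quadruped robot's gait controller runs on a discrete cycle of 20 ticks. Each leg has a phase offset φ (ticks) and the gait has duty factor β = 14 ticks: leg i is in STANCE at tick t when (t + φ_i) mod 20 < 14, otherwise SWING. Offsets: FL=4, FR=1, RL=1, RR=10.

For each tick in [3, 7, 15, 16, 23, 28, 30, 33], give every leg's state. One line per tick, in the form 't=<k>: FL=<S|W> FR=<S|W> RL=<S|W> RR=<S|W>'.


t=3: phase=(7,4,4,13) vs β=14 → FL=S FR=S RL=S RR=S
t=7: phase=(11,8,8,17) vs β=14 → FL=S FR=S RL=S RR=W
t=15: phase=(19,16,16,5) vs β=14 → FL=W FR=W RL=W RR=S
t=16: phase=(0,17,17,6) vs β=14 → FL=S FR=W RL=W RR=S
t=23: phase=(7,4,4,13) vs β=14 → FL=S FR=S RL=S RR=S
t=28: phase=(12,9,9,18) vs β=14 → FL=S FR=S RL=S RR=W
t=30: phase=(14,11,11,0) vs β=14 → FL=W FR=S RL=S RR=S
t=33: phase=(17,14,14,3) vs β=14 → FL=W FR=W RL=W RR=S

t=3: FL=S FR=S RL=S RR=S
t=7: FL=S FR=S RL=S RR=W
t=15: FL=W FR=W RL=W RR=S
t=16: FL=S FR=W RL=W RR=S
t=23: FL=S FR=S RL=S RR=S
t=28: FL=S FR=S RL=S RR=W
t=30: FL=W FR=S RL=S RR=S
t=33: FL=W FR=W RL=W RR=S


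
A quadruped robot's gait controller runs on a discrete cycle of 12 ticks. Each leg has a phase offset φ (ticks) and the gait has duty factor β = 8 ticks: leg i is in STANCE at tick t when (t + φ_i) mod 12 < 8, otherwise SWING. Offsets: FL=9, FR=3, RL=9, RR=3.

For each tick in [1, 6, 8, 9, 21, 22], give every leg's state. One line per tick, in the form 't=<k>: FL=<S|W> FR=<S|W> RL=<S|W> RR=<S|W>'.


t=1: FL=W FR=S RL=W RR=S
t=6: FL=S FR=W RL=S RR=W
t=8: FL=S FR=W RL=S RR=W
t=9: FL=S FR=S RL=S RR=S
t=21: FL=S FR=S RL=S RR=S
t=22: FL=S FR=S RL=S RR=S

t=1: phase=(10,4,10,4) vs β=8 → FL=W FR=S RL=W RR=S
t=6: phase=(3,9,3,9) vs β=8 → FL=S FR=W RL=S RR=W
t=8: phase=(5,11,5,11) vs β=8 → FL=S FR=W RL=S RR=W
t=9: phase=(6,0,6,0) vs β=8 → FL=S FR=S RL=S RR=S
t=21: phase=(6,0,6,0) vs β=8 → FL=S FR=S RL=S RR=S
t=22: phase=(7,1,7,1) vs β=8 → FL=S FR=S RL=S RR=S


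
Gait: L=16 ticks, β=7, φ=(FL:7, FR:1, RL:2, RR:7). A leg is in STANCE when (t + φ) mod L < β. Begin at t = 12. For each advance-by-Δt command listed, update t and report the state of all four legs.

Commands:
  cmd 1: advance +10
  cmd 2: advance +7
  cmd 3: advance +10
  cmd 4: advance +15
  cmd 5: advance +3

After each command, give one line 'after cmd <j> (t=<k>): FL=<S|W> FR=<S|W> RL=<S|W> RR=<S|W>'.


start t=12: FL=S FR=W RL=W RR=S
cmd 1: advance +10 → t=22, phase=(13,7,8,13) → FL=W FR=W RL=W RR=W
cmd 2: advance +7 → t=29, phase=(4,14,15,4) → FL=S FR=W RL=W RR=S
cmd 3: advance +10 → t=39, phase=(14,8,9,14) → FL=W FR=W RL=W RR=W
cmd 4: advance +15 → t=54, phase=(13,7,8,13) → FL=W FR=W RL=W RR=W
cmd 5: advance +3 → t=57, phase=(0,10,11,0) → FL=S FR=W RL=W RR=S

after cmd 1 (t=22): FL=W FR=W RL=W RR=W
after cmd 2 (t=29): FL=S FR=W RL=W RR=S
after cmd 3 (t=39): FL=W FR=W RL=W RR=W
after cmd 4 (t=54): FL=W FR=W RL=W RR=W
after cmd 5 (t=57): FL=S FR=W RL=W RR=S


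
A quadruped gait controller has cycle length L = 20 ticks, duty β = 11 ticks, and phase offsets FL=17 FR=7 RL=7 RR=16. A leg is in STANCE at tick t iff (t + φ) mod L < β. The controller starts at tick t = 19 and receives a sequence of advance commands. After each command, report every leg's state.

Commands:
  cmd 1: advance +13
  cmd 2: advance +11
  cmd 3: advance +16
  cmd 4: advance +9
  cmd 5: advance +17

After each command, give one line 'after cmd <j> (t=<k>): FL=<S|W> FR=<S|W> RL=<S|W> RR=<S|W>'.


start t=19: FL=W FR=S RL=S RR=W
cmd 1: advance +13 → t=32, phase=(9,19,19,8) → FL=S FR=W RL=W RR=S
cmd 2: advance +11 → t=43, phase=(0,10,10,19) → FL=S FR=S RL=S RR=W
cmd 3: advance +16 → t=59, phase=(16,6,6,15) → FL=W FR=S RL=S RR=W
cmd 4: advance +9 → t=68, phase=(5,15,15,4) → FL=S FR=W RL=W RR=S
cmd 5: advance +17 → t=85, phase=(2,12,12,1) → FL=S FR=W RL=W RR=S

after cmd 1 (t=32): FL=S FR=W RL=W RR=S
after cmd 2 (t=43): FL=S FR=S RL=S RR=W
after cmd 3 (t=59): FL=W FR=S RL=S RR=W
after cmd 4 (t=68): FL=S FR=W RL=W RR=S
after cmd 5 (t=85): FL=S FR=W RL=W RR=S


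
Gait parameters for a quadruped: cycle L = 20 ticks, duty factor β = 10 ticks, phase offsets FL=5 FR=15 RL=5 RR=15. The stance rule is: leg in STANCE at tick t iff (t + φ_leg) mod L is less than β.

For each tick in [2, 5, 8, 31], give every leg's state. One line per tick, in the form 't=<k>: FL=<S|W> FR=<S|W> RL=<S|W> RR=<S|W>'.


t=2: FL=S FR=W RL=S RR=W
t=5: FL=W FR=S RL=W RR=S
t=8: FL=W FR=S RL=W RR=S
t=31: FL=W FR=S RL=W RR=S

t=2: phase=(7,17,7,17) vs β=10 → FL=S FR=W RL=S RR=W
t=5: phase=(10,0,10,0) vs β=10 → FL=W FR=S RL=W RR=S
t=8: phase=(13,3,13,3) vs β=10 → FL=W FR=S RL=W RR=S
t=31: phase=(16,6,16,6) vs β=10 → FL=W FR=S RL=W RR=S


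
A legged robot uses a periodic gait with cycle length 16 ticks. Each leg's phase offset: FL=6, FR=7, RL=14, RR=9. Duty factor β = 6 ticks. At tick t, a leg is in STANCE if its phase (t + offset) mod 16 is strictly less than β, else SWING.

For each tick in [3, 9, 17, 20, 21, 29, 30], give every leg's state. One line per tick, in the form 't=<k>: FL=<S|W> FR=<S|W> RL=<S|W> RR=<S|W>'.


t=3: phase=(9,10,1,12) vs β=6 → FL=W FR=W RL=S RR=W
t=9: phase=(15,0,7,2) vs β=6 → FL=W FR=S RL=W RR=S
t=17: phase=(7,8,15,10) vs β=6 → FL=W FR=W RL=W RR=W
t=20: phase=(10,11,2,13) vs β=6 → FL=W FR=W RL=S RR=W
t=21: phase=(11,12,3,14) vs β=6 → FL=W FR=W RL=S RR=W
t=29: phase=(3,4,11,6) vs β=6 → FL=S FR=S RL=W RR=W
t=30: phase=(4,5,12,7) vs β=6 → FL=S FR=S RL=W RR=W

t=3: FL=W FR=W RL=S RR=W
t=9: FL=W FR=S RL=W RR=S
t=17: FL=W FR=W RL=W RR=W
t=20: FL=W FR=W RL=S RR=W
t=21: FL=W FR=W RL=S RR=W
t=29: FL=S FR=S RL=W RR=W
t=30: FL=S FR=S RL=W RR=W


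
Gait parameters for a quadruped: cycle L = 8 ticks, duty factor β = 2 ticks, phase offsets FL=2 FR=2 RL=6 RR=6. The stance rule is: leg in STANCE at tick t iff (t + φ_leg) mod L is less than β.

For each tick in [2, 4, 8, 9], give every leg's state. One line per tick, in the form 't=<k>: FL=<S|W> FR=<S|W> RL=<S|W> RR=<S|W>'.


t=2: FL=W FR=W RL=S RR=S
t=4: FL=W FR=W RL=W RR=W
t=8: FL=W FR=W RL=W RR=W
t=9: FL=W FR=W RL=W RR=W

t=2: phase=(4,4,0,0) vs β=2 → FL=W FR=W RL=S RR=S
t=4: phase=(6,6,2,2) vs β=2 → FL=W FR=W RL=W RR=W
t=8: phase=(2,2,6,6) vs β=2 → FL=W FR=W RL=W RR=W
t=9: phase=(3,3,7,7) vs β=2 → FL=W FR=W RL=W RR=W


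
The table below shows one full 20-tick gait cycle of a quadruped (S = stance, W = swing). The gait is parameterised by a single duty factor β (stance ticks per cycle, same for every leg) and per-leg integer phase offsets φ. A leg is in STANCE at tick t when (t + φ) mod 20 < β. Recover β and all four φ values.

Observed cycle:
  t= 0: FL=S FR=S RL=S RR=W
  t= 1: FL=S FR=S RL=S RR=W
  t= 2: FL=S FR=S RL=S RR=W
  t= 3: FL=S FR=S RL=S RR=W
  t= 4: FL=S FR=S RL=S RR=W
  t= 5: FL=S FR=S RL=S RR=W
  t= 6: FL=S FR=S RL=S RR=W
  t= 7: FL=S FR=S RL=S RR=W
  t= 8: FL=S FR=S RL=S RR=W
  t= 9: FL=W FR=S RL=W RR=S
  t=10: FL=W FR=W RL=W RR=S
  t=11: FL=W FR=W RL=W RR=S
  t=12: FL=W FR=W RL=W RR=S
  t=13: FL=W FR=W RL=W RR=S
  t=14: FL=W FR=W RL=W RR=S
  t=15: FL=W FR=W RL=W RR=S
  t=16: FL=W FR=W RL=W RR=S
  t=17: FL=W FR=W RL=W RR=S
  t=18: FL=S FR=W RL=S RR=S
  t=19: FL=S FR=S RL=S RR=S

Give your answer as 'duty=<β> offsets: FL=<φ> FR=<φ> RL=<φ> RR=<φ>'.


duty β = stance ticks per leg = 11
FL: stance ticks = 11; W→S at t=18 → φ=2
FR: stance ticks = 11; W→S at t=19 → φ=1
RL: stance ticks = 11; W→S at t=18 → φ=2
RR: stance ticks = 11; W→S at t=9 → φ=11

duty=11 offsets: FL=2 FR=1 RL=2 RR=11


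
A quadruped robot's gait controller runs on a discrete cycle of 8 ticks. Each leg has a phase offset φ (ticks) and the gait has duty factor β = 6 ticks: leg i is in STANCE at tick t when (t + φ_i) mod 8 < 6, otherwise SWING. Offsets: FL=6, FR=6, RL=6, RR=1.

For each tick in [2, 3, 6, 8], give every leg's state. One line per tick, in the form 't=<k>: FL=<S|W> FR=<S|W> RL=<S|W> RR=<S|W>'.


t=2: FL=S FR=S RL=S RR=S
t=3: FL=S FR=S RL=S RR=S
t=6: FL=S FR=S RL=S RR=W
t=8: FL=W FR=W RL=W RR=S

t=2: phase=(0,0,0,3) vs β=6 → FL=S FR=S RL=S RR=S
t=3: phase=(1,1,1,4) vs β=6 → FL=S FR=S RL=S RR=S
t=6: phase=(4,4,4,7) vs β=6 → FL=S FR=S RL=S RR=W
t=8: phase=(6,6,6,1) vs β=6 → FL=W FR=W RL=W RR=S


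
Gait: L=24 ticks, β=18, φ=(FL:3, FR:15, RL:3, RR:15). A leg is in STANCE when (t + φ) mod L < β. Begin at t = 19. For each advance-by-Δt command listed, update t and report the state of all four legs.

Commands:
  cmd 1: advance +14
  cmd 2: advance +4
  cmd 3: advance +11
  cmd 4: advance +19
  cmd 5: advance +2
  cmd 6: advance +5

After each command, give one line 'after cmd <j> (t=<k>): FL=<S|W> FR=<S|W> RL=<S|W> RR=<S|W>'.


start t=19: FL=W FR=S RL=W RR=S
cmd 1: advance +14 → t=33, phase=(12,0,12,0) → FL=S FR=S RL=S RR=S
cmd 2: advance +4 → t=37, phase=(16,4,16,4) → FL=S FR=S RL=S RR=S
cmd 3: advance +11 → t=48, phase=(3,15,3,15) → FL=S FR=S RL=S RR=S
cmd 4: advance +19 → t=67, phase=(22,10,22,10) → FL=W FR=S RL=W RR=S
cmd 5: advance +2 → t=69, phase=(0,12,0,12) → FL=S FR=S RL=S RR=S
cmd 6: advance +5 → t=74, phase=(5,17,5,17) → FL=S FR=S RL=S RR=S

after cmd 1 (t=33): FL=S FR=S RL=S RR=S
after cmd 2 (t=37): FL=S FR=S RL=S RR=S
after cmd 3 (t=48): FL=S FR=S RL=S RR=S
after cmd 4 (t=67): FL=W FR=S RL=W RR=S
after cmd 5 (t=69): FL=S FR=S RL=S RR=S
after cmd 6 (t=74): FL=S FR=S RL=S RR=S


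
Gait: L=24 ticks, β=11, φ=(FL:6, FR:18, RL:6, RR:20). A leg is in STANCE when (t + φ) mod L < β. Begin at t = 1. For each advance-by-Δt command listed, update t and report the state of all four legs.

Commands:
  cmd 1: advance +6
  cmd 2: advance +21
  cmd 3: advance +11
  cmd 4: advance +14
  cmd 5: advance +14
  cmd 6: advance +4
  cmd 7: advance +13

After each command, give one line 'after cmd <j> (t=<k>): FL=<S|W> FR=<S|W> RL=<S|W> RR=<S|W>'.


start t=1: FL=S FR=W RL=S RR=W
cmd 1: advance +6 → t=7, phase=(13,1,13,3) → FL=W FR=S RL=W RR=S
cmd 2: advance +21 → t=28, phase=(10,22,10,0) → FL=S FR=W RL=S RR=S
cmd 3: advance +11 → t=39, phase=(21,9,21,11) → FL=W FR=S RL=W RR=W
cmd 4: advance +14 → t=53, phase=(11,23,11,1) → FL=W FR=W RL=W RR=S
cmd 5: advance +14 → t=67, phase=(1,13,1,15) → FL=S FR=W RL=S RR=W
cmd 6: advance +4 → t=71, phase=(5,17,5,19) → FL=S FR=W RL=S RR=W
cmd 7: advance +13 → t=84, phase=(18,6,18,8) → FL=W FR=S RL=W RR=S

after cmd 1 (t=7): FL=W FR=S RL=W RR=S
after cmd 2 (t=28): FL=S FR=W RL=S RR=S
after cmd 3 (t=39): FL=W FR=S RL=W RR=W
after cmd 4 (t=53): FL=W FR=W RL=W RR=S
after cmd 5 (t=67): FL=S FR=W RL=S RR=W
after cmd 6 (t=71): FL=S FR=W RL=S RR=W
after cmd 7 (t=84): FL=W FR=S RL=W RR=S


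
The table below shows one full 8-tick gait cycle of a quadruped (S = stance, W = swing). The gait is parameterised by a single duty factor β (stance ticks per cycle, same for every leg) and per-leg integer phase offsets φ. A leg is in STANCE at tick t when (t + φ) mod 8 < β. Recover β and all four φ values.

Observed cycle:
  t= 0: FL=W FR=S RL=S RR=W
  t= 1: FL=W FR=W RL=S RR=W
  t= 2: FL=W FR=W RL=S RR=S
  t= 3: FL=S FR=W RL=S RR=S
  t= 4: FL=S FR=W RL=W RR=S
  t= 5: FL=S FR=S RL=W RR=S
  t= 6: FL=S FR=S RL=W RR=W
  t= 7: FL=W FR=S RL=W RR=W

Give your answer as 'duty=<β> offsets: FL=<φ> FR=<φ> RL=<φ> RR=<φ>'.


duty β = stance ticks per leg = 4
FL: stance ticks = 4; W→S at t=3 → φ=5
FR: stance ticks = 4; W→S at t=5 → φ=3
RL: stance ticks = 4; W→S at t=0 → φ=0
RR: stance ticks = 4; W→S at t=2 → φ=6

duty=4 offsets: FL=5 FR=3 RL=0 RR=6


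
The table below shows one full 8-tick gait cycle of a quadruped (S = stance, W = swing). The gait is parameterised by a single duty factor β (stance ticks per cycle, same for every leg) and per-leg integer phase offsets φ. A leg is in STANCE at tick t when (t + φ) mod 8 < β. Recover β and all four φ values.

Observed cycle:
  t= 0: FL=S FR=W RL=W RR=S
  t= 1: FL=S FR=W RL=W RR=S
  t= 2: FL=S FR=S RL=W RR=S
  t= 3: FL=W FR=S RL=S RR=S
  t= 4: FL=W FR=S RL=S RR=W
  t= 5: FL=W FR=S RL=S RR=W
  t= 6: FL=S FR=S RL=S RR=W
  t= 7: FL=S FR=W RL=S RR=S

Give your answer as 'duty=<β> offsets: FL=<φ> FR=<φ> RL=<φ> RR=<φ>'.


duty β = stance ticks per leg = 5
FL: stance ticks = 5; W→S at t=6 → φ=2
FR: stance ticks = 5; W→S at t=2 → φ=6
RL: stance ticks = 5; W→S at t=3 → φ=5
RR: stance ticks = 5; W→S at t=7 → φ=1

duty=5 offsets: FL=2 FR=6 RL=5 RR=1


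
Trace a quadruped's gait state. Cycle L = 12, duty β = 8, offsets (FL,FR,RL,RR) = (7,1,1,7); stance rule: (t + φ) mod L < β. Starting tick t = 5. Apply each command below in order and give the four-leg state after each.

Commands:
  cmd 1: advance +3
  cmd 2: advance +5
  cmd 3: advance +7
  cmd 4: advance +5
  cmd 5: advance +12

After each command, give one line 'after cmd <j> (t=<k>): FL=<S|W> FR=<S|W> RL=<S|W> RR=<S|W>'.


start t=5: FL=S FR=S RL=S RR=S
cmd 1: advance +3 → t=8, phase=(3,9,9,3) → FL=S FR=W RL=W RR=S
cmd 2: advance +5 → t=13, phase=(8,2,2,8) → FL=W FR=S RL=S RR=W
cmd 3: advance +7 → t=20, phase=(3,9,9,3) → FL=S FR=W RL=W RR=S
cmd 4: advance +5 → t=25, phase=(8,2,2,8) → FL=W FR=S RL=S RR=W
cmd 5: advance +12 → t=37, phase=(8,2,2,8) → FL=W FR=S RL=S RR=W

after cmd 1 (t=8): FL=S FR=W RL=W RR=S
after cmd 2 (t=13): FL=W FR=S RL=S RR=W
after cmd 3 (t=20): FL=S FR=W RL=W RR=S
after cmd 4 (t=25): FL=W FR=S RL=S RR=W
after cmd 5 (t=37): FL=W FR=S RL=S RR=W


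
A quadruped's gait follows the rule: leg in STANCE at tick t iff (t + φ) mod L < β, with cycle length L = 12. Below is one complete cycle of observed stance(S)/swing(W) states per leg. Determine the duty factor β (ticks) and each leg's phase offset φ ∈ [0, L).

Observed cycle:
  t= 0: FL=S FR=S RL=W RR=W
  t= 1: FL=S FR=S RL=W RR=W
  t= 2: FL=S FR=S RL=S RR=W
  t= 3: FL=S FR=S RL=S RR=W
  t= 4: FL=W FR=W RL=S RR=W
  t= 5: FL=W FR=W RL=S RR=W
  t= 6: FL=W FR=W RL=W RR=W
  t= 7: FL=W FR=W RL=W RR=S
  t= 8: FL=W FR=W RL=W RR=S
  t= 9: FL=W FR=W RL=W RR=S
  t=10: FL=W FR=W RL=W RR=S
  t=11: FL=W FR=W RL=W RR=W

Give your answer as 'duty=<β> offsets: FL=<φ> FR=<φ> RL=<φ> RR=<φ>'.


duty=4 offsets: FL=0 FR=0 RL=10 RR=5

duty β = stance ticks per leg = 4
FL: stance ticks = 4; W→S at t=0 → φ=0
FR: stance ticks = 4; W→S at t=0 → φ=0
RL: stance ticks = 4; W→S at t=2 → φ=10
RR: stance ticks = 4; W→S at t=7 → φ=5


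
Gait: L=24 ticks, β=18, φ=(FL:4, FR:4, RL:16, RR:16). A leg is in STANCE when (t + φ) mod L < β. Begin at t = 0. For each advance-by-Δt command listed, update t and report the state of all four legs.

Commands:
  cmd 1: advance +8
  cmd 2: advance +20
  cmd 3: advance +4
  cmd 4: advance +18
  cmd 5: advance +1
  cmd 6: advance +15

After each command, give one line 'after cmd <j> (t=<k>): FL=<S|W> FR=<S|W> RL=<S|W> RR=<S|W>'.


after cmd 1 (t=8): FL=S FR=S RL=S RR=S
after cmd 2 (t=28): FL=S FR=S RL=W RR=W
after cmd 3 (t=32): FL=S FR=S RL=S RR=S
after cmd 4 (t=50): FL=S FR=S RL=W RR=W
after cmd 5 (t=51): FL=S FR=S RL=W RR=W
after cmd 6 (t=66): FL=W FR=W RL=S RR=S

start t=0: FL=S FR=S RL=S RR=S
cmd 1: advance +8 → t=8, phase=(12,12,0,0) → FL=S FR=S RL=S RR=S
cmd 2: advance +20 → t=28, phase=(8,8,20,20) → FL=S FR=S RL=W RR=W
cmd 3: advance +4 → t=32, phase=(12,12,0,0) → FL=S FR=S RL=S RR=S
cmd 4: advance +18 → t=50, phase=(6,6,18,18) → FL=S FR=S RL=W RR=W
cmd 5: advance +1 → t=51, phase=(7,7,19,19) → FL=S FR=S RL=W RR=W
cmd 6: advance +15 → t=66, phase=(22,22,10,10) → FL=W FR=W RL=S RR=S
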